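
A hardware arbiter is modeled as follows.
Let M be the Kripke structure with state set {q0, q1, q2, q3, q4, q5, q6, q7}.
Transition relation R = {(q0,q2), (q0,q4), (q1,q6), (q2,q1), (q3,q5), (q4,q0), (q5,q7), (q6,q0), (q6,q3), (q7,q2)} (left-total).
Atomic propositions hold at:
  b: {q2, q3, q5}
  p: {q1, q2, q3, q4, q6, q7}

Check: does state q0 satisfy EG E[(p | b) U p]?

Sat(p | b) = {q1, q2, q3, q4, q5, q6, q7}
E[(p | b) U p]: least fixpoint, start Z0 = Sat(p) = {q1, q2, q3, q4, q6, q7}, add states in Sat(p | b) with some successor in Z. Z1 = {q1, q2, q3, q4, q5, q6, q7}; fixed.
Sat(E[(p | b) U p]) = {q1, q2, q3, q4, q5, q6, q7}
EG E[(p | b) U p]: greatest fixpoint, start Z0 = {q1, q2, q3, q4, q5, q6, q7}, keep only states in Sat with some successor in Z. Z1 = {q1, q2, q3, q5, q6, q7}; fixed.
Sat(EG E[(p | b) U p]) = {q1, q2, q3, q5, q6, q7}
q0 ∉ Sat(EG E[(p | b) U p]) = {q1, q2, q3, q5, q6, q7}, so the formula does not hold at q0.

No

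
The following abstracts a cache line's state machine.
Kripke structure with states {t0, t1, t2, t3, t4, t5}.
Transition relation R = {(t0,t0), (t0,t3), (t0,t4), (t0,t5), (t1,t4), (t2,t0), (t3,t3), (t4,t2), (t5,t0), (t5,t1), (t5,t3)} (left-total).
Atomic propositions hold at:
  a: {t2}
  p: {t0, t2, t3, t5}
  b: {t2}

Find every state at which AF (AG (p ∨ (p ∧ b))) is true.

Sat(p ∧ b) = {t2}
Sat(p ∨ (p ∧ b)) = {t0, t2, t3, t5}
AG (p ∨ (p ∧ b)): greatest fixpoint, start Z0 = {t0, t2, t3, t5}, keep only states in Sat with every successor in Z. Z1 = {t2, t3}; Z2 = {t3}; fixed.
Sat(AG (p ∨ (p ∧ b))) = {t3}
AF (AG (p ∨ (p ∧ b))): least fixpoint, start Z0 = {t3}, add states with every successor in Z. Already a fixed point.
Sat(AF (AG (p ∨ (p ∧ b)))) = {t3}

{t3}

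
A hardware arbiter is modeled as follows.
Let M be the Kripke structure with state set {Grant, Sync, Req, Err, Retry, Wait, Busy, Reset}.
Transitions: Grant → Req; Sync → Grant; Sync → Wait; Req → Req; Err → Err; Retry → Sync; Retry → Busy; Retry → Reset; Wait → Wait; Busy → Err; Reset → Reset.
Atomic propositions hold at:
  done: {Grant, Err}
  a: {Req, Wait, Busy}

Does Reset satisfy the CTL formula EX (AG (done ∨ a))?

Sat(done ∨ a) = {Grant, Req, Err, Wait, Busy}
AG (done ∨ a): greatest fixpoint, start Z0 = {Grant, Req, Err, Wait, Busy}, keep only states in Sat with every successor in Z. Already a fixed point.
Sat(AG (done ∨ a)) = {Grant, Req, Err, Wait, Busy}
Sat(EX (AG (done ∨ a))) = {s : some successor in {Grant, Req, Err, Wait, Busy}} = {Grant, Sync, Req, Err, Retry, Wait, Busy}
Reset ∉ Sat(EX (AG (done ∨ a))) = {Grant, Sync, Req, Err, Retry, Wait, Busy}, so the formula does not hold at Reset.

No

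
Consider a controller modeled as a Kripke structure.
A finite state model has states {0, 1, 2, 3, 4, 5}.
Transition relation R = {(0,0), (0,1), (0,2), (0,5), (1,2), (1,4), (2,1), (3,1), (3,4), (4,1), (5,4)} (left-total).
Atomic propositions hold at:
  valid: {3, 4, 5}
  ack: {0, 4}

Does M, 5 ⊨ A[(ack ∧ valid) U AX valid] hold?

Yes

Sat(ack ∧ valid) = {4}
Sat(AX valid) = {s : every successor in {3, 4, 5}} = {5}
A[(ack ∧ valid) U AX valid]: least fixpoint, start Z0 = Sat(AX valid) = {5}, add states in Sat(ack ∧ valid) with every successor in Z. Already a fixed point.
Sat(A[(ack ∧ valid) U AX valid]) = {5}
5 ∈ Sat(A[(ack ∧ valid) U AX valid]) = {5}, so the formula holds at 5.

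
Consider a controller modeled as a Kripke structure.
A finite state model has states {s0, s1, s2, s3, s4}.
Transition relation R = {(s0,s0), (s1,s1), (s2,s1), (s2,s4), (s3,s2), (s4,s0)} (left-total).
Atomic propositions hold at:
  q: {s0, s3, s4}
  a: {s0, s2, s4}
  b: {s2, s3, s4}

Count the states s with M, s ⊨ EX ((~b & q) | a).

4

Sat(~b) = {s0, s1}
Sat(~b & q) = {s0}
Sat((~b & q) | a) = {s0, s2, s4}
Sat(EX ((~b & q) | a)) = {s : some successor in {s0, s2, s4}} = {s0, s2, s3, s4}
|Sat(EX ((~b & q) | a))| = |{s0, s2, s3, s4}| = 4.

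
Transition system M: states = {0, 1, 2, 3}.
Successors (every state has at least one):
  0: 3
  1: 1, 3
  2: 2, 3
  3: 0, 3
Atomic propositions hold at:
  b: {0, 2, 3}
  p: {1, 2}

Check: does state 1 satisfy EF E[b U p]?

E[b U p]: least fixpoint, start Z0 = Sat(p) = {1, 2}, add states in Sat(b) with some successor in Z. Already a fixed point.
Sat(E[b U p]) = {1, 2}
EF E[b U p]: least fixpoint, start Z0 = {1, 2}, add states with some successor in Z. Already a fixed point.
Sat(EF E[b U p]) = {1, 2}
1 ∈ Sat(EF E[b U p]) = {1, 2}, so the formula holds at 1.

Yes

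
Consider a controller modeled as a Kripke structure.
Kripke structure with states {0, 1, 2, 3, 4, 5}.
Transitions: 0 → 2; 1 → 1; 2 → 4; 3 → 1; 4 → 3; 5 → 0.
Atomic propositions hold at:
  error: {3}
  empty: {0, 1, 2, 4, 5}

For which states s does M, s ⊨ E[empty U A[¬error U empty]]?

Sat(¬error) = {0, 1, 2, 4, 5}
A[¬error U empty]: least fixpoint, start Z0 = Sat(empty) = {0, 1, 2, 4, 5}, add states in Sat(¬error) with every successor in Z. Already a fixed point.
Sat(A[¬error U empty]) = {0, 1, 2, 4, 5}
E[empty U A[¬error U empty]]: least fixpoint, start Z0 = Sat(A[¬error U empty]) = {0, 1, 2, 4, 5}, add states in Sat(empty) with some successor in Z. Already a fixed point.
Sat(E[empty U A[¬error U empty]]) = {0, 1, 2, 4, 5}

{0, 1, 2, 4, 5}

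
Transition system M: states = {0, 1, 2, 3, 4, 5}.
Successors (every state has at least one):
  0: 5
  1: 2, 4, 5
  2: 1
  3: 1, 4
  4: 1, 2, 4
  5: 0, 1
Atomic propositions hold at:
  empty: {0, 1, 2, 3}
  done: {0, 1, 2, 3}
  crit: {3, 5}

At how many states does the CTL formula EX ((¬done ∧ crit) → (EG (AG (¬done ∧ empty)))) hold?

5

Sat(¬done) = {4, 5}
Sat(¬done ∧ crit) = {5}
Sat(¬done ∧ empty) = ∅
AG (¬done ∧ empty): greatest fixpoint, start Z0 = ∅, keep only states in Sat with every successor in Z. Already a fixed point.
Sat(AG (¬done ∧ empty)) = ∅
EG (AG (¬done ∧ empty)): greatest fixpoint, start Z0 = ∅, keep only states in Sat with some successor in Z. Already a fixed point.
Sat(EG (AG (¬done ∧ empty))) = ∅
Sat((¬done ∧ crit) → (EG (AG (¬done ∧ empty)))) = {0, 1, 2, 3, 4}
Sat(EX ((¬done ∧ crit) → (EG (AG (¬done ∧ empty))))) = {s : some successor in {0, 1, 2, 3, 4}} = {1, 2, 3, 4, 5}
|Sat(EX ((¬done ∧ crit) → (EG (AG (¬done ∧ empty)))))| = |{1, 2, 3, 4, 5}| = 5.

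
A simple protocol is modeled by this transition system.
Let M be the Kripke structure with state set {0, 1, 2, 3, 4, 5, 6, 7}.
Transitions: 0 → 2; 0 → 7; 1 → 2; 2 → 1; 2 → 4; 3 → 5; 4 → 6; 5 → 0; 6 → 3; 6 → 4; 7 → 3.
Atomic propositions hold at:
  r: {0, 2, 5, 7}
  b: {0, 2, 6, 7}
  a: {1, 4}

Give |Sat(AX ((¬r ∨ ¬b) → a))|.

Sat(¬r) = {1, 3, 4, 6}
Sat(¬b) = {1, 3, 4, 5}
Sat(¬r ∨ ¬b) = {1, 3, 4, 5, 6}
Sat((¬r ∨ ¬b) → a) = {0, 1, 2, 4, 7}
Sat(AX ((¬r ∨ ¬b) → a)) = {s : every successor in {0, 1, 2, 4, 7}} = {0, 1, 2, 5}
|Sat(AX ((¬r ∨ ¬b) → a))| = |{0, 1, 2, 5}| = 4.

4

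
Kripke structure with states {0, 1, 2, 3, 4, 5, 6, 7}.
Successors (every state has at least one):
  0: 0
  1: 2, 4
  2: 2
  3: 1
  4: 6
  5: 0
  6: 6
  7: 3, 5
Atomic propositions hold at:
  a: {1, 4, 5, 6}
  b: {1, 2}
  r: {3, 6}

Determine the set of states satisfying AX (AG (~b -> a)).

Sat(~b) = {0, 3, 4, 5, 6, 7}
Sat(~b -> a) = {1, 2, 4, 5, 6}
AG (~b -> a): greatest fixpoint, start Z0 = {1, 2, 4, 5, 6}, keep only states in Sat with every successor in Z. Z1 = {1, 2, 4, 6}; fixed.
Sat(AG (~b -> a)) = {1, 2, 4, 6}
Sat(AX (AG (~b -> a))) = {s : every successor in {1, 2, 4, 6}} = {1, 2, 3, 4, 6}

{1, 2, 3, 4, 6}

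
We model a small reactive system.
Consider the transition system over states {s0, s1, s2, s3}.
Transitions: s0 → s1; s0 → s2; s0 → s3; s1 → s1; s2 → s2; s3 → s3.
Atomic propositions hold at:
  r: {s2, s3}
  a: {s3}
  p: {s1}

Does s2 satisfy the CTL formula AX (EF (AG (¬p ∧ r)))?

Yes

Sat(¬p) = {s0, s2, s3}
Sat(¬p ∧ r) = {s2, s3}
AG (¬p ∧ r): greatest fixpoint, start Z0 = {s2, s3}, keep only states in Sat with every successor in Z. Already a fixed point.
Sat(AG (¬p ∧ r)) = {s2, s3}
EF (AG (¬p ∧ r)): least fixpoint, start Z0 = {s2, s3}, add states with some successor in Z. Z1 = {s0, s2, s3}; fixed.
Sat(EF (AG (¬p ∧ r))) = {s0, s2, s3}
Sat(AX (EF (AG (¬p ∧ r)))) = {s : every successor in {s0, s2, s3}} = {s2, s3}
s2 ∈ Sat(AX (EF (AG (¬p ∧ r)))) = {s2, s3}, so the formula holds at s2.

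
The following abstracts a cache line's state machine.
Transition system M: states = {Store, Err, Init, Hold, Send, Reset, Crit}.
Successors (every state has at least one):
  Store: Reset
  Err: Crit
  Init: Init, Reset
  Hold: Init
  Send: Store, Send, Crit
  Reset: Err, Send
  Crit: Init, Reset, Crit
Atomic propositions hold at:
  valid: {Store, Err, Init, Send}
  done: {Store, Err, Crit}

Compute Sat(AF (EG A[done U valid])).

{Init, Hold, Send}

A[done U valid]: least fixpoint, start Z0 = Sat(valid) = {Store, Err, Init, Send}, add states in Sat(done) with every successor in Z. Already a fixed point.
Sat(A[done U valid]) = {Store, Err, Init, Send}
EG A[done U valid]: greatest fixpoint, start Z0 = {Store, Err, Init, Send}, keep only states in Sat with some successor in Z. Z1 = {Init, Send}; fixed.
Sat(EG A[done U valid]) = {Init, Send}
AF (EG A[done U valid]): least fixpoint, start Z0 = {Init, Send}, add states with every successor in Z. Z1 = {Init, Hold, Send}; fixed.
Sat(AF (EG A[done U valid])) = {Init, Hold, Send}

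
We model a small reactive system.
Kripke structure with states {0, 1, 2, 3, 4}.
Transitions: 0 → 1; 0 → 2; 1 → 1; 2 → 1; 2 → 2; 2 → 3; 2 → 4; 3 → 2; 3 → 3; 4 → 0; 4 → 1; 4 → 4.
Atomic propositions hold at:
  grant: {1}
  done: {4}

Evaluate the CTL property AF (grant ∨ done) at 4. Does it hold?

Sat(grant ∨ done) = {1, 4}
AF (grant ∨ done): least fixpoint, start Z0 = {1, 4}, add states with every successor in Z. Already a fixed point.
Sat(AF (grant ∨ done)) = {1, 4}
4 ∈ Sat(AF (grant ∨ done)) = {1, 4}, so the formula holds at 4.

Yes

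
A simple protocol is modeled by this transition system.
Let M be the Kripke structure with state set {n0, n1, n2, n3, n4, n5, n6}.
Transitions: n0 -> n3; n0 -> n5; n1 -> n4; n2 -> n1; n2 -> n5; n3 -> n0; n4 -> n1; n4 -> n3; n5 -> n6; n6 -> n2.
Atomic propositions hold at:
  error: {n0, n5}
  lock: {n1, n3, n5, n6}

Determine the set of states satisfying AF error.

AF error: least fixpoint, start Z0 = {n0, n5}, add states with every successor in Z. Z1 = {n0, n3, n5}; fixed.
Sat(AF error) = {n0, n3, n5}

{n0, n3, n5}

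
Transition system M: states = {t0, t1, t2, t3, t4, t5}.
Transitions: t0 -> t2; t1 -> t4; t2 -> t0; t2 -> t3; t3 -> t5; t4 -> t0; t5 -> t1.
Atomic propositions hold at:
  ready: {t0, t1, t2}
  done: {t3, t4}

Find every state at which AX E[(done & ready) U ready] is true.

{t0, t4, t5}

Sat(done & ready) = ∅
E[(done & ready) U ready]: least fixpoint, start Z0 = Sat(ready) = {t0, t1, t2}, add states in Sat(done & ready) with some successor in Z. Already a fixed point.
Sat(E[(done & ready) U ready]) = {t0, t1, t2}
Sat(AX E[(done & ready) U ready]) = {s : every successor in {t0, t1, t2}} = {t0, t4, t5}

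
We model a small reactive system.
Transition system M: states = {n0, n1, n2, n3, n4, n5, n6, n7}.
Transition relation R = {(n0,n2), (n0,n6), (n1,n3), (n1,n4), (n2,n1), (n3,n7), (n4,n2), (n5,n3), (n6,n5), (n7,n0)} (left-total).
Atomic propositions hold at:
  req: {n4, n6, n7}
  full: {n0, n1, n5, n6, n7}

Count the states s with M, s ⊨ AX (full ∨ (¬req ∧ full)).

Sat(¬req) = {n0, n1, n2, n3, n5}
Sat(¬req ∧ full) = {n0, n1, n5}
Sat(full ∨ (¬req ∧ full)) = {n0, n1, n5, n6, n7}
Sat(AX (full ∨ (¬req ∧ full))) = {s : every successor in {n0, n1, n5, n6, n7}} = {n2, n3, n6, n7}
|Sat(AX (full ∨ (¬req ∧ full)))| = |{n2, n3, n6, n7}| = 4.

4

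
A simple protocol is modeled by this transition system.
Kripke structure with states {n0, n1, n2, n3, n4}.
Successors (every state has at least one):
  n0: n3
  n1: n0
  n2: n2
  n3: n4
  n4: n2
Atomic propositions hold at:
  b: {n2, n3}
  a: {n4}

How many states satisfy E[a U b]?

E[a U b]: least fixpoint, start Z0 = Sat(b) = {n2, n3}, add states in Sat(a) with some successor in Z. Z1 = {n2, n3, n4}; fixed.
Sat(E[a U b]) = {n2, n3, n4}
|Sat(E[a U b])| = |{n2, n3, n4}| = 3.

3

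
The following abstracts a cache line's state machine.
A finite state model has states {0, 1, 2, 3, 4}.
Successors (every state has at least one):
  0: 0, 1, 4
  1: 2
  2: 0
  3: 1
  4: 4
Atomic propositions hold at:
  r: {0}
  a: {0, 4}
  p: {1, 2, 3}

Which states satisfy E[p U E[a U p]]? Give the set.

{0, 1, 2, 3}

E[a U p]: least fixpoint, start Z0 = Sat(p) = {1, 2, 3}, add states in Sat(a) with some successor in Z. Z1 = {0, 1, 2, 3}; fixed.
Sat(E[a U p]) = {0, 1, 2, 3}
E[p U E[a U p]]: least fixpoint, start Z0 = Sat(E[a U p]) = {0, 1, 2, 3}, add states in Sat(p) with some successor in Z. Already a fixed point.
Sat(E[p U E[a U p]]) = {0, 1, 2, 3}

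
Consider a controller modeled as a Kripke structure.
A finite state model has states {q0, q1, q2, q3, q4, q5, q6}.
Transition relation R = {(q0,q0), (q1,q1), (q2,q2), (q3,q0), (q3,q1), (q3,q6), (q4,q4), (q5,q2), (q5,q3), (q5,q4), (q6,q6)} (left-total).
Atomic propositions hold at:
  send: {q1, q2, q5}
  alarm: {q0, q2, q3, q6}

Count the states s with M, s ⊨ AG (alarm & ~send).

Sat(~send) = {q0, q3, q4, q6}
Sat(alarm & ~send) = {q0, q3, q6}
AG (alarm & ~send): greatest fixpoint, start Z0 = {q0, q3, q6}, keep only states in Sat with every successor in Z. Z1 = {q0, q6}; fixed.
Sat(AG (alarm & ~send)) = {q0, q6}
|Sat(AG (alarm & ~send))| = |{q0, q6}| = 2.

2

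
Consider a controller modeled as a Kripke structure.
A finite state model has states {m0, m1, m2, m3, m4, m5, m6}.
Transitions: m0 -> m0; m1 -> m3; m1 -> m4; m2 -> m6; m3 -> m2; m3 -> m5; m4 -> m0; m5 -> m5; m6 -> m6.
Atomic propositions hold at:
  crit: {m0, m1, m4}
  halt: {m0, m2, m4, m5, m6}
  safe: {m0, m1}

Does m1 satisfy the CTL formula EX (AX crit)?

Sat(AX crit) = {s : every successor in {m0, m1, m4}} = {m0, m4}
Sat(EX (AX crit)) = {s : some successor in {m0, m4}} = {m0, m1, m4}
m1 ∈ Sat(EX (AX crit)) = {m0, m1, m4}, so the formula holds at m1.

Yes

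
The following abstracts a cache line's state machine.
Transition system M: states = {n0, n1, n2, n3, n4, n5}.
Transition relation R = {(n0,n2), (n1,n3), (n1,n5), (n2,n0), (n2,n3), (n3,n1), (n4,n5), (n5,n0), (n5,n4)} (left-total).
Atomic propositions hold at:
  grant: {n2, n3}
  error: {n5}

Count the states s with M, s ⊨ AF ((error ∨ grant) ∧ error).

2

Sat(error ∨ grant) = {n2, n3, n5}
Sat((error ∨ grant) ∧ error) = {n5}
AF ((error ∨ grant) ∧ error): least fixpoint, start Z0 = {n5}, add states with every successor in Z. Z1 = {n4, n5}; fixed.
Sat(AF ((error ∨ grant) ∧ error)) = {n4, n5}
|Sat(AF ((error ∨ grant) ∧ error))| = |{n4, n5}| = 2.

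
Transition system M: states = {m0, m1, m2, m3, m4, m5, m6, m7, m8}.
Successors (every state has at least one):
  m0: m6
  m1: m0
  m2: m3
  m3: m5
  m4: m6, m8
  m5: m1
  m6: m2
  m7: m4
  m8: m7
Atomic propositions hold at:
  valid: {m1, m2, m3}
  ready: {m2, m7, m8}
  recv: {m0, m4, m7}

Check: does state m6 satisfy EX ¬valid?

No

Sat(¬valid) = {m0, m4, m5, m6, m7, m8}
Sat(EX ¬valid) = {s : some successor in {m0, m4, m5, m6, m7, m8}} = {m0, m1, m3, m4, m7, m8}
m6 ∉ Sat(EX ¬valid) = {m0, m1, m3, m4, m7, m8}, so the formula does not hold at m6.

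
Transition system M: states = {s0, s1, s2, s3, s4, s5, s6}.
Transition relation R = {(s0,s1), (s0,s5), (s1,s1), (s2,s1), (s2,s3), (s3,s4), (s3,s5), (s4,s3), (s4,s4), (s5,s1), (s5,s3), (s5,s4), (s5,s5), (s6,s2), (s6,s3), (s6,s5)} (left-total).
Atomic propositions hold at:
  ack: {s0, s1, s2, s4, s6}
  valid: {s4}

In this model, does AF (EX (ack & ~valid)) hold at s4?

No

Sat(~valid) = {s0, s1, s2, s3, s5, s6}
Sat(ack & ~valid) = {s0, s1, s2, s6}
Sat(EX (ack & ~valid)) = {s : some successor in {s0, s1, s2, s6}} = {s0, s1, s2, s5, s6}
AF (EX (ack & ~valid)): least fixpoint, start Z0 = {s0, s1, s2, s5, s6}, add states with every successor in Z. Already a fixed point.
Sat(AF (EX (ack & ~valid))) = {s0, s1, s2, s5, s6}
s4 ∉ Sat(AF (EX (ack & ~valid))) = {s0, s1, s2, s5, s6}, so the formula does not hold at s4.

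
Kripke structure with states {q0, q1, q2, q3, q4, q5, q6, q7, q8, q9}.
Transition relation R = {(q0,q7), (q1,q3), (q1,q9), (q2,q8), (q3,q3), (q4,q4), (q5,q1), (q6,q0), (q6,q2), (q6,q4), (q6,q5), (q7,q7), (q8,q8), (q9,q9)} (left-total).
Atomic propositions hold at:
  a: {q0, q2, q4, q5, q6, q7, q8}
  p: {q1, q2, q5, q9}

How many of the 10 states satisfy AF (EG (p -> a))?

7

Sat(p -> a) = {q0, q2, q3, q4, q5, q6, q7, q8}
EG (p -> a): greatest fixpoint, start Z0 = {q0, q2, q3, q4, q5, q6, q7, q8}, keep only states in Sat with some successor in Z. Z1 = {q0, q2, q3, q4, q6, q7, q8}; fixed.
Sat(EG (p -> a)) = {q0, q2, q3, q4, q6, q7, q8}
AF (EG (p -> a)): least fixpoint, start Z0 = {q0, q2, q3, q4, q6, q7, q8}, add states with every successor in Z. Already a fixed point.
Sat(AF (EG (p -> a))) = {q0, q2, q3, q4, q6, q7, q8}
|Sat(AF (EG (p -> a)))| = |{q0, q2, q3, q4, q6, q7, q8}| = 7.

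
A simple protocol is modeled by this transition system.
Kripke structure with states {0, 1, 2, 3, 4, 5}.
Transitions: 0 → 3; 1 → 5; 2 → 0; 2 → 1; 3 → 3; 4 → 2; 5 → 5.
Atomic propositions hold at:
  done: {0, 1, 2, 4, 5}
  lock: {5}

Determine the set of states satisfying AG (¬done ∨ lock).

Sat(¬done) = {3}
Sat(¬done ∨ lock) = {3, 5}
AG (¬done ∨ lock): greatest fixpoint, start Z0 = {3, 5}, keep only states in Sat with every successor in Z. Already a fixed point.
Sat(AG (¬done ∨ lock)) = {3, 5}

{3, 5}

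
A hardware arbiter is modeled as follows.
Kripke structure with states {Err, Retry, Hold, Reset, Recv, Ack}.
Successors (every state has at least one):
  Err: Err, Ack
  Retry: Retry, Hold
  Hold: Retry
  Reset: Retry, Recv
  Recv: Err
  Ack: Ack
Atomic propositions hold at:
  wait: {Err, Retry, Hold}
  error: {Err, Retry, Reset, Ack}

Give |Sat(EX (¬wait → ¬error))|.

5

Sat(¬wait) = {Reset, Recv, Ack}
Sat(¬error) = {Hold, Recv}
Sat(¬wait → ¬error) = {Err, Retry, Hold, Recv}
Sat(EX (¬wait → ¬error)) = {s : some successor in {Err, Retry, Hold, Recv}} = {Err, Retry, Hold, Reset, Recv}
|Sat(EX (¬wait → ¬error))| = |{Err, Retry, Hold, Reset, Recv}| = 5.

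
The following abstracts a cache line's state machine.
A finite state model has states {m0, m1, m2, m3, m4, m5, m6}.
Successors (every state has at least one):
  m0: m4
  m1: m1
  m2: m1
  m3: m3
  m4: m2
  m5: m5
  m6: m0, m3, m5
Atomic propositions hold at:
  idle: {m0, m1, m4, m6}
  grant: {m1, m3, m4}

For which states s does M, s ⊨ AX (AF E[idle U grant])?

E[idle U grant]: least fixpoint, start Z0 = Sat(grant) = {m1, m3, m4}, add states in Sat(idle) with some successor in Z. Z1 = {m0, m1, m3, m4, m6}; fixed.
Sat(E[idle U grant]) = {m0, m1, m3, m4, m6}
AF E[idle U grant]: least fixpoint, start Z0 = {m0, m1, m3, m4, m6}, add states with every successor in Z. Z1 = {m0, m1, m2, m3, m4, m6}; fixed.
Sat(AF E[idle U grant]) = {m0, m1, m2, m3, m4, m6}
Sat(AX (AF E[idle U grant])) = {s : every successor in {m0, m1, m2, m3, m4, m6}} = {m0, m1, m2, m3, m4}

{m0, m1, m2, m3, m4}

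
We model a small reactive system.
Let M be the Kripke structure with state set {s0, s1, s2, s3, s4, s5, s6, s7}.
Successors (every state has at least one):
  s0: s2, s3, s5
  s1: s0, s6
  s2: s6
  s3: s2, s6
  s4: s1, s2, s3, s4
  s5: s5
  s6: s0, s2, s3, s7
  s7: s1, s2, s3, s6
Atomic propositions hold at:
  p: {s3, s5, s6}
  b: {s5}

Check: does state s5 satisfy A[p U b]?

Yes

A[p U b]: least fixpoint, start Z0 = Sat(b) = {s5}, add states in Sat(p) with every successor in Z. Already a fixed point.
Sat(A[p U b]) = {s5}
s5 ∈ Sat(A[p U b]) = {s5}, so the formula holds at s5.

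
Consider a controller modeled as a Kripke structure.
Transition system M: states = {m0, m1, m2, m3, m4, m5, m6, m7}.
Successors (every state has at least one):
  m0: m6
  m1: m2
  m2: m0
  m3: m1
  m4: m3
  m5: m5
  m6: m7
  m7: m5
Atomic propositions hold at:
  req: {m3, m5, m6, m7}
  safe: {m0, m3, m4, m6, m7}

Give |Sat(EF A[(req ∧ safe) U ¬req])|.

Sat(req ∧ safe) = {m3, m6, m7}
Sat(¬req) = {m0, m1, m2, m4}
A[(req ∧ safe) U ¬req]: least fixpoint, start Z0 = Sat(¬req) = {m0, m1, m2, m4}, add states in Sat(req ∧ safe) with every successor in Z. Z1 = {m0, m1, m2, m3, m4}; fixed.
Sat(A[(req ∧ safe) U ¬req]) = {m0, m1, m2, m3, m4}
EF A[(req ∧ safe) U ¬req]: least fixpoint, start Z0 = {m0, m1, m2, m3, m4}, add states with some successor in Z. Already a fixed point.
Sat(EF A[(req ∧ safe) U ¬req]) = {m0, m1, m2, m3, m4}
|Sat(EF A[(req ∧ safe) U ¬req])| = |{m0, m1, m2, m3, m4}| = 5.

5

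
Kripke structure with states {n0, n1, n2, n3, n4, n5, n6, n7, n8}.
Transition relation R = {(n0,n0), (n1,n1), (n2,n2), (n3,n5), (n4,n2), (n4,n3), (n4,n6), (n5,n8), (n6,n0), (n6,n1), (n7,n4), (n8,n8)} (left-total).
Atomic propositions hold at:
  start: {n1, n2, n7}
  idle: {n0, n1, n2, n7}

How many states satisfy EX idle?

5

Sat(EX idle) = {s : some successor in {n0, n1, n2, n7}} = {n0, n1, n2, n4, n6}
|Sat(EX idle)| = |{n0, n1, n2, n4, n6}| = 5.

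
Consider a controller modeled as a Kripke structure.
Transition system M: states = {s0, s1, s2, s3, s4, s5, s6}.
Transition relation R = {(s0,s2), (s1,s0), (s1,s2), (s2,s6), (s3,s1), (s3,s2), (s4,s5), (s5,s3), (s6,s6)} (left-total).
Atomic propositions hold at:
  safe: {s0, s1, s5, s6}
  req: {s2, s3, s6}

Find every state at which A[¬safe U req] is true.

Sat(¬safe) = {s2, s3, s4}
A[¬safe U req]: least fixpoint, start Z0 = Sat(req) = {s2, s3, s6}, add states in Sat(¬safe) with every successor in Z. Already a fixed point.
Sat(A[¬safe U req]) = {s2, s3, s6}

{s2, s3, s6}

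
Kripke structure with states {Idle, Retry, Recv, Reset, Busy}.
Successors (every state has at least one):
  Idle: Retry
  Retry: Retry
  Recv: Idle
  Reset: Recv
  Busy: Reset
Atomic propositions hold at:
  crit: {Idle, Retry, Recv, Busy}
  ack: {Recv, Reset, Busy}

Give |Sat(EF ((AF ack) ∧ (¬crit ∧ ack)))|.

AF ack: least fixpoint, start Z0 = {Recv, Reset, Busy}, add states with every successor in Z. Already a fixed point.
Sat(AF ack) = {Recv, Reset, Busy}
Sat(¬crit) = {Reset}
Sat(¬crit ∧ ack) = {Reset}
Sat((AF ack) ∧ (¬crit ∧ ack)) = {Reset}
EF ((AF ack) ∧ (¬crit ∧ ack)): least fixpoint, start Z0 = {Reset}, add states with some successor in Z. Z1 = {Reset, Busy}; fixed.
Sat(EF ((AF ack) ∧ (¬crit ∧ ack))) = {Reset, Busy}
|Sat(EF ((AF ack) ∧ (¬crit ∧ ack)))| = |{Reset, Busy}| = 2.

2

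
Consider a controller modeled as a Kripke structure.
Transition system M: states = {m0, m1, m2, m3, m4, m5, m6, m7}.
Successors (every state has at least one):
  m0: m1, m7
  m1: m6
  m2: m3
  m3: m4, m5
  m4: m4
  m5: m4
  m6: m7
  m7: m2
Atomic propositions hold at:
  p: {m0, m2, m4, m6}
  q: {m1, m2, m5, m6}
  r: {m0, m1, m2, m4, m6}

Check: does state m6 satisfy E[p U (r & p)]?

Yes

Sat(r & p) = {m0, m2, m4, m6}
E[p U (r & p)]: least fixpoint, start Z0 = Sat((r & p)) = {m0, m2, m4, m6}, add states in Sat(p) with some successor in Z. Already a fixed point.
Sat(E[p U (r & p)]) = {m0, m2, m4, m6}
m6 ∈ Sat(E[p U (r & p)]) = {m0, m2, m4, m6}, so the formula holds at m6.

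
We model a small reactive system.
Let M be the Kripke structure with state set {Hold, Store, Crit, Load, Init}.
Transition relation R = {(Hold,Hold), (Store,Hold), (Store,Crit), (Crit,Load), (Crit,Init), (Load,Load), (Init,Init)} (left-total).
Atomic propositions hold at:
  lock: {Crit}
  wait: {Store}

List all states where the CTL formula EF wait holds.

EF wait: least fixpoint, start Z0 = {Store}, add states with some successor in Z. Already a fixed point.
Sat(EF wait) = {Store}

{Store}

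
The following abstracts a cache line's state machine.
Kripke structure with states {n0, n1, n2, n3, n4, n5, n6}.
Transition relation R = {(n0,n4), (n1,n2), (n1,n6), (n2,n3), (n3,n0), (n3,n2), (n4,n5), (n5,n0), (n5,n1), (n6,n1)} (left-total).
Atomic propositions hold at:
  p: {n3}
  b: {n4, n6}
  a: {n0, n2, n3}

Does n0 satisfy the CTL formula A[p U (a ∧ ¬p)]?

Yes

Sat(¬p) = {n0, n1, n2, n4, n5, n6}
Sat(a ∧ ¬p) = {n0, n2}
A[p U (a ∧ ¬p)]: least fixpoint, start Z0 = Sat((a ∧ ¬p)) = {n0, n2}, add states in Sat(p) with every successor in Z. Z1 = {n0, n2, n3}; fixed.
Sat(A[p U (a ∧ ¬p)]) = {n0, n2, n3}
n0 ∈ Sat(A[p U (a ∧ ¬p)]) = {n0, n2, n3}, so the formula holds at n0.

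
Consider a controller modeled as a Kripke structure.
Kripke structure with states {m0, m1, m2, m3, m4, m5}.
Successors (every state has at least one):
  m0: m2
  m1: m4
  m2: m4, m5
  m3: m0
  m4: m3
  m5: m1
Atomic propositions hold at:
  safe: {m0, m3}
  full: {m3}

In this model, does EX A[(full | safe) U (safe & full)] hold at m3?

Sat(full | safe) = {m0, m3}
Sat(safe & full) = {m3}
A[(full | safe) U (safe & full)]: least fixpoint, start Z0 = Sat((safe & full)) = {m3}, add states in Sat(full | safe) with every successor in Z. Already a fixed point.
Sat(A[(full | safe) U (safe & full)]) = {m3}
Sat(EX A[(full | safe) U (safe & full)]) = {s : some successor in {m3}} = {m4}
m3 ∉ Sat(EX A[(full | safe) U (safe & full)]) = {m4}, so the formula does not hold at m3.

No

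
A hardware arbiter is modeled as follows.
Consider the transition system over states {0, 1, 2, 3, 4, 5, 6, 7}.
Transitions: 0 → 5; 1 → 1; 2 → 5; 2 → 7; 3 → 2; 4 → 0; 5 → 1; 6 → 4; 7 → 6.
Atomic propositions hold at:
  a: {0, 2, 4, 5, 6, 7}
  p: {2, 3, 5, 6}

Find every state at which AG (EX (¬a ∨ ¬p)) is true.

Sat(¬a) = {1, 3}
Sat(¬p) = {0, 1, 4, 7}
Sat(¬a ∨ ¬p) = {0, 1, 3, 4, 7}
Sat(EX (¬a ∨ ¬p)) = {s : some successor in {0, 1, 3, 4, 7}} = {1, 2, 4, 5, 6}
AG (EX (¬a ∨ ¬p)): greatest fixpoint, start Z0 = {1, 2, 4, 5, 6}, keep only states in Sat with every successor in Z. Z1 = {1, 5, 6}; Z2 = {1, 5}; fixed.
Sat(AG (EX (¬a ∨ ¬p))) = {1, 5}

{1, 5}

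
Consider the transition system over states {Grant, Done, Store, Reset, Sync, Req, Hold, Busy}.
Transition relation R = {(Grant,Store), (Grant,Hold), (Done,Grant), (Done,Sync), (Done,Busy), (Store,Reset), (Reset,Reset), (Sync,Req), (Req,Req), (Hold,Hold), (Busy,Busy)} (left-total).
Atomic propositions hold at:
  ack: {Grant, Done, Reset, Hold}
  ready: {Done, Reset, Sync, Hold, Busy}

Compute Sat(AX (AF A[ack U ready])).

A[ack U ready]: least fixpoint, start Z0 = Sat(ready) = {Done, Reset, Sync, Hold, Busy}, add states in Sat(ack) with every successor in Z. Already a fixed point.
Sat(A[ack U ready]) = {Done, Reset, Sync, Hold, Busy}
AF A[ack U ready]: least fixpoint, start Z0 = {Done, Reset, Sync, Hold, Busy}, add states with every successor in Z. Z1 = {Done, Store, Reset, Sync, Hold, Busy}; Z2 = {Grant, Done, Store, Reset, Sync, Hold, Busy}; fixed.
Sat(AF A[ack U ready]) = {Grant, Done, Store, Reset, Sync, Hold, Busy}
Sat(AX (AF A[ack U ready])) = {s : every successor in {Grant, Done, Store, Reset, Sync, Hold, Busy}} = {Grant, Done, Store, Reset, Hold, Busy}

{Grant, Done, Store, Reset, Hold, Busy}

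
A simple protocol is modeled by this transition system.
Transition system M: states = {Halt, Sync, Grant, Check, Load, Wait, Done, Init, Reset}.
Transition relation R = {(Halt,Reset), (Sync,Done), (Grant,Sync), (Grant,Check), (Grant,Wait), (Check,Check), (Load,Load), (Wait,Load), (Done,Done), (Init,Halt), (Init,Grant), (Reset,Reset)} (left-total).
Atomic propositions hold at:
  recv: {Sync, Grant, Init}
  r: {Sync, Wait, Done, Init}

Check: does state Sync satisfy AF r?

Yes

AF r: least fixpoint, start Z0 = {Sync, Wait, Done, Init}, add states with every successor in Z. Already a fixed point.
Sat(AF r) = {Sync, Wait, Done, Init}
Sync ∈ Sat(AF r) = {Sync, Wait, Done, Init}, so the formula holds at Sync.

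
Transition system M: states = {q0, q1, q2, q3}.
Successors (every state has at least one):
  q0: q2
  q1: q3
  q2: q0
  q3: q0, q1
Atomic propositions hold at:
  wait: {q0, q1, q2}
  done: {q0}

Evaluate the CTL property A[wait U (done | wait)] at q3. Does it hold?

No

Sat(done | wait) = {q0, q1, q2}
A[wait U (done | wait)]: least fixpoint, start Z0 = Sat((done | wait)) = {q0, q1, q2}, add states in Sat(wait) with every successor in Z. Already a fixed point.
Sat(A[wait U (done | wait)]) = {q0, q1, q2}
q3 ∉ Sat(A[wait U (done | wait)]) = {q0, q1, q2}, so the formula does not hold at q3.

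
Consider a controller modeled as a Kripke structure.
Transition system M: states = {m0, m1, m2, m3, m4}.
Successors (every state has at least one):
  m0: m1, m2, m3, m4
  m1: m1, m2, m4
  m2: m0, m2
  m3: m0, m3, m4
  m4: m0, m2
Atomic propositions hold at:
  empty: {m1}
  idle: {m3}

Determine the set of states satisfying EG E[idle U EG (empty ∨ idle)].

{m1, m3}

Sat(empty ∨ idle) = {m1, m3}
EG (empty ∨ idle): greatest fixpoint, start Z0 = {m1, m3}, keep only states in Sat with some successor in Z. Already a fixed point.
Sat(EG (empty ∨ idle)) = {m1, m3}
E[idle U EG (empty ∨ idle)]: least fixpoint, start Z0 = Sat(EG (empty ∨ idle)) = {m1, m3}, add states in Sat(idle) with some successor in Z. Already a fixed point.
Sat(E[idle U EG (empty ∨ idle)]) = {m1, m3}
EG E[idle U EG (empty ∨ idle)]: greatest fixpoint, start Z0 = {m1, m3}, keep only states in Sat with some successor in Z. Already a fixed point.
Sat(EG E[idle U EG (empty ∨ idle)]) = {m1, m3}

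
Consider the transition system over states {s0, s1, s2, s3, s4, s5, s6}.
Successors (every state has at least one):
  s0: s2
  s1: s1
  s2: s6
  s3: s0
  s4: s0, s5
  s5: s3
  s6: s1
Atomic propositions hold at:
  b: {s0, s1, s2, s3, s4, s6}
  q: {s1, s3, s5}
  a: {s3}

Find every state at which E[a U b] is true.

{s0, s1, s2, s3, s4, s6}

E[a U b]: least fixpoint, start Z0 = Sat(b) = {s0, s1, s2, s3, s4, s6}, add states in Sat(a) with some successor in Z. Already a fixed point.
Sat(E[a U b]) = {s0, s1, s2, s3, s4, s6}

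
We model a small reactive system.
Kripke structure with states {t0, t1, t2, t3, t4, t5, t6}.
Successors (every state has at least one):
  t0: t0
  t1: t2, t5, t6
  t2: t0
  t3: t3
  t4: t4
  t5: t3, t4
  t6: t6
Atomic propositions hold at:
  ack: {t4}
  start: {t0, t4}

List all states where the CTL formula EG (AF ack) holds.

{t4}

AF ack: least fixpoint, start Z0 = {t4}, add states with every successor in Z. Already a fixed point.
Sat(AF ack) = {t4}
EG (AF ack): greatest fixpoint, start Z0 = {t4}, keep only states in Sat with some successor in Z. Already a fixed point.
Sat(EG (AF ack)) = {t4}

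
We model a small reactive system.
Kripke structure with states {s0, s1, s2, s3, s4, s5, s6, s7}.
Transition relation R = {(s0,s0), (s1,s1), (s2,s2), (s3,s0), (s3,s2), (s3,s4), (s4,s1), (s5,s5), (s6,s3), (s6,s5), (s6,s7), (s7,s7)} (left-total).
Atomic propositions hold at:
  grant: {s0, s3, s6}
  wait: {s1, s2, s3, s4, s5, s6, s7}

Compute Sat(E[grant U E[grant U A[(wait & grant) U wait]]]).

Sat(wait & grant) = {s3, s6}
A[(wait & grant) U wait]: least fixpoint, start Z0 = Sat(wait) = {s1, s2, s3, s4, s5, s6, s7}, add states in Sat(wait & grant) with every successor in Z. Already a fixed point.
Sat(A[(wait & grant) U wait]) = {s1, s2, s3, s4, s5, s6, s7}
E[grant U A[(wait & grant) U wait]]: least fixpoint, start Z0 = Sat(A[(wait & grant) U wait]) = {s1, s2, s3, s4, s5, s6, s7}, add states in Sat(grant) with some successor in Z. Already a fixed point.
Sat(E[grant U A[(wait & grant) U wait]]) = {s1, s2, s3, s4, s5, s6, s7}
E[grant U E[grant U A[(wait & grant) U wait]]]: least fixpoint, start Z0 = Sat(E[grant U A[(wait & grant) U wait]]) = {s1, s2, s3, s4, s5, s6, s7}, add states in Sat(grant) with some successor in Z. Already a fixed point.
Sat(E[grant U E[grant U A[(wait & grant) U wait]]]) = {s1, s2, s3, s4, s5, s6, s7}

{s1, s2, s3, s4, s5, s6, s7}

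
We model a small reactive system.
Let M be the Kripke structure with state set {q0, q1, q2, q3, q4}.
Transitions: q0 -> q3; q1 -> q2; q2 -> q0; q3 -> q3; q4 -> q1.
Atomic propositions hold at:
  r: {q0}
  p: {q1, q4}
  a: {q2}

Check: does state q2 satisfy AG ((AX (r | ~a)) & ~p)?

Sat(~a) = {q0, q1, q3, q4}
Sat(r | ~a) = {q0, q1, q3, q4}
Sat(AX (r | ~a)) = {s : every successor in {q0, q1, q3, q4}} = {q0, q2, q3, q4}
Sat(~p) = {q0, q2, q3}
Sat((AX (r | ~a)) & ~p) = {q0, q2, q3}
AG ((AX (r | ~a)) & ~p): greatest fixpoint, start Z0 = {q0, q2, q3}, keep only states in Sat with every successor in Z. Already a fixed point.
Sat(AG ((AX (r | ~a)) & ~p)) = {q0, q2, q3}
q2 ∈ Sat(AG ((AX (r | ~a)) & ~p)) = {q0, q2, q3}, so the formula holds at q2.

Yes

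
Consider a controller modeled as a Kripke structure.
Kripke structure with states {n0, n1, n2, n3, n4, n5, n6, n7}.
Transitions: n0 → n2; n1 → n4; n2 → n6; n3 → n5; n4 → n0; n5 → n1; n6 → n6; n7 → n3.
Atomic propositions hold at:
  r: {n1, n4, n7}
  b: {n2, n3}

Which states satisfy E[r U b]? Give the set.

{n2, n3, n7}

E[r U b]: least fixpoint, start Z0 = Sat(b) = {n2, n3}, add states in Sat(r) with some successor in Z. Z1 = {n2, n3, n7}; fixed.
Sat(E[r U b]) = {n2, n3, n7}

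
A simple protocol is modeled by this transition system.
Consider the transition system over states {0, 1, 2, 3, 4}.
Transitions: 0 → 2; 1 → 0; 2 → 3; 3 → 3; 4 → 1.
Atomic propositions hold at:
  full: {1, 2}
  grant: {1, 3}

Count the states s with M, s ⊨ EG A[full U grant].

A[full U grant]: least fixpoint, start Z0 = Sat(grant) = {1, 3}, add states in Sat(full) with every successor in Z. Z1 = {1, 2, 3}; fixed.
Sat(A[full U grant]) = {1, 2, 3}
EG A[full U grant]: greatest fixpoint, start Z0 = {1, 2, 3}, keep only states in Sat with some successor in Z. Z1 = {2, 3}; fixed.
Sat(EG A[full U grant]) = {2, 3}
|Sat(EG A[full U grant])| = |{2, 3}| = 2.

2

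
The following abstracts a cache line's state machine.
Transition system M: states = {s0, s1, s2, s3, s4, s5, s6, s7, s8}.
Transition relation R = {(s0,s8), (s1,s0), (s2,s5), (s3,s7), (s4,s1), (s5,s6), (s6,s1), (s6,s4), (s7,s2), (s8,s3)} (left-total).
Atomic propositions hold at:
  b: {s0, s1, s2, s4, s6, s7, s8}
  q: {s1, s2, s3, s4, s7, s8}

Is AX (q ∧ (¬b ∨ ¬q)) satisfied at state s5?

Sat(¬b) = {s3, s5}
Sat(¬q) = {s0, s5, s6}
Sat(¬b ∨ ¬q) = {s0, s3, s5, s6}
Sat(q ∧ (¬b ∨ ¬q)) = {s3}
Sat(AX (q ∧ (¬b ∨ ¬q))) = {s : every successor in {s3}} = {s8}
s5 ∉ Sat(AX (q ∧ (¬b ∨ ¬q))) = {s8}, so the formula does not hold at s5.

No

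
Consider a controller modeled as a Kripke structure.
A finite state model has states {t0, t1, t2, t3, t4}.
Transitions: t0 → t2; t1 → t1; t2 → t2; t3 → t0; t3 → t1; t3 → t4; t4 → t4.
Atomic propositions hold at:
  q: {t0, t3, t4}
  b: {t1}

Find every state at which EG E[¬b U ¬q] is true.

{t0, t1, t2, t3}

Sat(¬b) = {t0, t2, t3, t4}
Sat(¬q) = {t1, t2}
E[¬b U ¬q]: least fixpoint, start Z0 = Sat(¬q) = {t1, t2}, add states in Sat(¬b) with some successor in Z. Z1 = {t0, t1, t2, t3}; fixed.
Sat(E[¬b U ¬q]) = {t0, t1, t2, t3}
EG E[¬b U ¬q]: greatest fixpoint, start Z0 = {t0, t1, t2, t3}, keep only states in Sat with some successor in Z. Already a fixed point.
Sat(EG E[¬b U ¬q]) = {t0, t1, t2, t3}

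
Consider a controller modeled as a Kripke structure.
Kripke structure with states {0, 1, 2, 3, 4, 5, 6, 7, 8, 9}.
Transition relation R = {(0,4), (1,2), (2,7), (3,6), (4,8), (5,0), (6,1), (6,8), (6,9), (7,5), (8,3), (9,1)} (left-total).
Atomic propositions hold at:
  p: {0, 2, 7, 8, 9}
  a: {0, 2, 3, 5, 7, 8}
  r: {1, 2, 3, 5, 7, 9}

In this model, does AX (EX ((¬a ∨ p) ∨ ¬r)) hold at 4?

No

Sat(¬a) = {1, 4, 6, 9}
Sat(¬a ∨ p) = {0, 1, 2, 4, 6, 7, 8, 9}
Sat(¬r) = {0, 4, 6, 8}
Sat((¬a ∨ p) ∨ ¬r) = {0, 1, 2, 4, 6, 7, 8, 9}
Sat(EX ((¬a ∨ p) ∨ ¬r)) = {s : some successor in {0, 1, 2, 4, 6, 7, 8, 9}} = {0, 1, 2, 3, 4, 5, 6, 9}
Sat(AX (EX ((¬a ∨ p) ∨ ¬r))) = {s : every successor in {0, 1, 2, 3, 4, 5, 6, 9}} = {0, 1, 3, 5, 7, 8, 9}
4 ∉ Sat(AX (EX ((¬a ∨ p) ∨ ¬r))) = {0, 1, 3, 5, 7, 8, 9}, so the formula does not hold at 4.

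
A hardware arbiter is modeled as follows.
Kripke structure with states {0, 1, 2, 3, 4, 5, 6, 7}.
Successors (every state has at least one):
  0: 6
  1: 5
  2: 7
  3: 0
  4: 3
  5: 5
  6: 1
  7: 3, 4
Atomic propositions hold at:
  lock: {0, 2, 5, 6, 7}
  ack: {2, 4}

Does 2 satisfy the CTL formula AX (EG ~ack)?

Yes

Sat(~ack) = {0, 1, 3, 5, 6, 7}
EG ~ack: greatest fixpoint, start Z0 = {0, 1, 3, 5, 6, 7}, keep only states in Sat with some successor in Z. Already a fixed point.
Sat(EG ~ack) = {0, 1, 3, 5, 6, 7}
Sat(AX (EG ~ack)) = {s : every successor in {0, 1, 3, 5, 6, 7}} = {0, 1, 2, 3, 4, 5, 6}
2 ∈ Sat(AX (EG ~ack)) = {0, 1, 2, 3, 4, 5, 6}, so the formula holds at 2.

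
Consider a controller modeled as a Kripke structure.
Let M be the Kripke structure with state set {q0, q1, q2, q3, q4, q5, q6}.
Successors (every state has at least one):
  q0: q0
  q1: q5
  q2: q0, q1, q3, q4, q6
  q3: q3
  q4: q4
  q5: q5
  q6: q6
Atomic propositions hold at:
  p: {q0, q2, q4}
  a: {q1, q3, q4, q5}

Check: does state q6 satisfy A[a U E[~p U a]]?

No

Sat(~p) = {q1, q3, q5, q6}
E[~p U a]: least fixpoint, start Z0 = Sat(a) = {q1, q3, q4, q5}, add states in Sat(~p) with some successor in Z. Already a fixed point.
Sat(E[~p U a]) = {q1, q3, q4, q5}
A[a U E[~p U a]]: least fixpoint, start Z0 = Sat(E[~p U a]) = {q1, q3, q4, q5}, add states in Sat(a) with every successor in Z. Already a fixed point.
Sat(A[a U E[~p U a]]) = {q1, q3, q4, q5}
q6 ∉ Sat(A[a U E[~p U a]]) = {q1, q3, q4, q5}, so the formula does not hold at q6.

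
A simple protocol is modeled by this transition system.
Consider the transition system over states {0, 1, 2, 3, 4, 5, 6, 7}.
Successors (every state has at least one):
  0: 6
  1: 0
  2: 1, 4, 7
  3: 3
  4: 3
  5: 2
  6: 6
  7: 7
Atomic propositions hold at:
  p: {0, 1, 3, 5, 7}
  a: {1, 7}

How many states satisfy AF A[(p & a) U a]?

Sat(p & a) = {1, 7}
A[(p & a) U a]: least fixpoint, start Z0 = Sat(a) = {1, 7}, add states in Sat(p & a) with every successor in Z. Already a fixed point.
Sat(A[(p & a) U a]) = {1, 7}
AF A[(p & a) U a]: least fixpoint, start Z0 = {1, 7}, add states with every successor in Z. Already a fixed point.
Sat(AF A[(p & a) U a]) = {1, 7}
|Sat(AF A[(p & a) U a])| = |{1, 7}| = 2.

2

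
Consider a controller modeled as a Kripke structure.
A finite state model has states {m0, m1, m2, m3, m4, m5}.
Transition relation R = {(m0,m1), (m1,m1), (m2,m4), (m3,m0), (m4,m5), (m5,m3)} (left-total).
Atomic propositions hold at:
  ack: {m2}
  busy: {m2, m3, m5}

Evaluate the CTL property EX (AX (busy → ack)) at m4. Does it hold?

No

Sat(busy → ack) = {m0, m1, m2, m4}
Sat(AX (busy → ack)) = {s : every successor in {m0, m1, m2, m4}} = {m0, m1, m2, m3}
Sat(EX (AX (busy → ack))) = {s : some successor in {m0, m1, m2, m3}} = {m0, m1, m3, m5}
m4 ∉ Sat(EX (AX (busy → ack))) = {m0, m1, m3, m5}, so the formula does not hold at m4.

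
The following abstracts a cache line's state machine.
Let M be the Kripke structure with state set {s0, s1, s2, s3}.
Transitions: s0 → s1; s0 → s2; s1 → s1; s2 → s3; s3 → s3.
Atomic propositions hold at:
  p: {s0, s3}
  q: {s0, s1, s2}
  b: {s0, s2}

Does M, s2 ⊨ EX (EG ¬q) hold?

Sat(¬q) = {s3}
EG ¬q: greatest fixpoint, start Z0 = {s3}, keep only states in Sat with some successor in Z. Already a fixed point.
Sat(EG ¬q) = {s3}
Sat(EX (EG ¬q)) = {s : some successor in {s3}} = {s2, s3}
s2 ∈ Sat(EX (EG ¬q)) = {s2, s3}, so the formula holds at s2.

Yes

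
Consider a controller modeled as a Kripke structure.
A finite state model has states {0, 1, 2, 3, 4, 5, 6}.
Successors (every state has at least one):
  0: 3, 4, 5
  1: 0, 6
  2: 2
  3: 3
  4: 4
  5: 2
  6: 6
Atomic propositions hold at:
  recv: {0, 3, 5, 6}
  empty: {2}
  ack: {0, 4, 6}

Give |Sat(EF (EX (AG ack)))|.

AG ack: greatest fixpoint, start Z0 = {0, 4, 6}, keep only states in Sat with every successor in Z. Z1 = {4, 6}; fixed.
Sat(AG ack) = {4, 6}
Sat(EX (AG ack)) = {s : some successor in {4, 6}} = {0, 1, 4, 6}
EF (EX (AG ack)): least fixpoint, start Z0 = {0, 1, 4, 6}, add states with some successor in Z. Already a fixed point.
Sat(EF (EX (AG ack))) = {0, 1, 4, 6}
|Sat(EF (EX (AG ack)))| = |{0, 1, 4, 6}| = 4.

4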